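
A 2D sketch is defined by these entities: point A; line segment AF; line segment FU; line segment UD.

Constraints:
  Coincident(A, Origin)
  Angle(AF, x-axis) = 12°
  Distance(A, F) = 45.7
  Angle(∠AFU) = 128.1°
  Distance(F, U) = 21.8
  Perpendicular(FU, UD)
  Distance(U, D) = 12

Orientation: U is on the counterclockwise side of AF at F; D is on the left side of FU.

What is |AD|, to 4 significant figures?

55.44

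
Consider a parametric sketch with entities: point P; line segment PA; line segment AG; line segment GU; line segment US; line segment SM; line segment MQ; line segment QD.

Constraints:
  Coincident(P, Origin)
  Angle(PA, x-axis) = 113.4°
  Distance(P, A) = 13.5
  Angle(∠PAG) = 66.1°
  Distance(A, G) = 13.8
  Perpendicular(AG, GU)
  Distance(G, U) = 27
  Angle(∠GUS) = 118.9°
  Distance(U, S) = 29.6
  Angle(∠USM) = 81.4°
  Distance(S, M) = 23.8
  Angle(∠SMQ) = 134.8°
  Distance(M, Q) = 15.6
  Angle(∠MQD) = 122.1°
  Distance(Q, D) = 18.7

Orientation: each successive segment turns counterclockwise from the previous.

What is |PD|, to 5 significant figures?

9.8789

∠SMQ = 134.8° gives MQ at 162.20° from the x-axis; with |MQ| = 15.6, Q = (7.5511, 19.256). ∠MQD = 122.1° gives QD at -139.90° from the x-axis; with |QD| = 18.7, D = (-6.7529, 7.2105). Then |PD| = |D − P| = 9.8789.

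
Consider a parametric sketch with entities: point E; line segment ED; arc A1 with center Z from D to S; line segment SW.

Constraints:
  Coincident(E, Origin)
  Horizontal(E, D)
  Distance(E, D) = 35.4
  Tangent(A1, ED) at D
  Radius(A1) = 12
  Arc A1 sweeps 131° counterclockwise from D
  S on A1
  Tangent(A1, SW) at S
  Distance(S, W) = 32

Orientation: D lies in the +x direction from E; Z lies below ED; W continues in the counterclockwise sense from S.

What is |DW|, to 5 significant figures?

45.613

On A1, D sits at bearing 90° from Z; a 131° counterclockwise sweep puts S at bearing 221°, so S = Z + 12.0·(cos 221°, sin 221°) = (26.343, -19.873). A1 meets SW tangentially, so ZS is at right angles to SW, so SW runs along (−sin 221°, cos 221°); with |SW| = 32.0, W = (47.337, -44.023). Then |DW| = |W − D| = 45.613.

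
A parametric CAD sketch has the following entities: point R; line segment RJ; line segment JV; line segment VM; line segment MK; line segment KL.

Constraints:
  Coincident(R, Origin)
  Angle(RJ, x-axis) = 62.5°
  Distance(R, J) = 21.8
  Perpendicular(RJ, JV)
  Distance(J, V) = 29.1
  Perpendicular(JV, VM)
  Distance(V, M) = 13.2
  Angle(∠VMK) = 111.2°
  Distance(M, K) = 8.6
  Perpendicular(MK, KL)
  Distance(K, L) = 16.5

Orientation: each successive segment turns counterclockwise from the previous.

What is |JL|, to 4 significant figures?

15.14

R is at the origin; RJ runs at 62.5° with length 21.8, so J = (10.07, 19.34). RJ is perpendicular to JV, so JV runs at 152.5°; with |JV| = 29.1, V = (-15.75, 32.77). JV is perpendicular to VM, so VM runs at -117.5°; with |VM| = 13.2, M = (-21.84, 21.07). ∠VMK = 111.2° gives MK at -48.70° from the x-axis; with |MK| = 8.6, K = (-16.16, 14.60). MK is perpendicular to KL, so KL runs at 41.30°; with |KL| = 16.5, L = (-3.769, 25.49). Then |JL| = |L − J| = 15.14.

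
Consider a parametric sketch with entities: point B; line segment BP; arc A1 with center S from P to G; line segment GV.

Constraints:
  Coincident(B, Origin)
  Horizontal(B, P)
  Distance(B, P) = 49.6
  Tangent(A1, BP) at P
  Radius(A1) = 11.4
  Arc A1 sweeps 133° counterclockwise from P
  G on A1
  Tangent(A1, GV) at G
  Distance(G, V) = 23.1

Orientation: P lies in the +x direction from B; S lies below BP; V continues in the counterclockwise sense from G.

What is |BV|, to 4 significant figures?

67.47

B is at the origin; B and P share the same y with |BP| = 49.6 and P on the +x side, so P = (49.60, 0.000). Tangency of A1 to BP means the radius SP is perpendicular to BP, so S = P + (0, -11.4) = (49.60, -11.40). On A1, P sits at bearing 90° from S; a 133° counterclockwise sweep puts G at bearing 223°, so G = S + 11.4·(cos 223°, sin 223°) = (41.26, -19.17). Since A1 is tangent to GV there, SG ⟂ GV, so GV runs along (−sin 223°, cos 223°); with |GV| = 23.1, V = (57.02, -36.07). Then |BV| = |V − B| = 67.47.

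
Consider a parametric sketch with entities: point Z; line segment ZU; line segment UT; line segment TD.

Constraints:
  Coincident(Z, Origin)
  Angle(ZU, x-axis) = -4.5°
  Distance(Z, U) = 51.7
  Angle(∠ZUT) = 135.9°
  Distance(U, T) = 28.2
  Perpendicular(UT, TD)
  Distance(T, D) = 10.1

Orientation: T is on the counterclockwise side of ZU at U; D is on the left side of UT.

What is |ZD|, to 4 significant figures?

70.27

∠ZUT = 135.9°, so UT runs at -4.5° + (180° − 135.9°) = 39.60° from the x-axis; with |UT| = 28.2, T = U + 28.2·(cos 39.60°, sin 39.60°) = (73.27, 13.92). UT ⟂ TD; with |TD| = 10.1 on the left of UT, D = T + 10.1·(-0.6374, 0.7705) = (66.83, 21.70). Then |ZD| = |D − Z| = 70.27.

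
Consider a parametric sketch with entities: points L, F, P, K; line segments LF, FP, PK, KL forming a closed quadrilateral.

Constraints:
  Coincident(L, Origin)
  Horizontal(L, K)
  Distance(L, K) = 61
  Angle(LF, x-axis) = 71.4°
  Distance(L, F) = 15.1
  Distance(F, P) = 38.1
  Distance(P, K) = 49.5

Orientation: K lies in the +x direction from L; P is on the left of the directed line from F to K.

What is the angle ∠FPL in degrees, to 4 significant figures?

7.854°

L is at the origin; LK is horizontal with |LK| = 61.0 and K in +x, so K = (61.0, 0). LF runs at 71.4° with |LF| = 15.1, so F = (4.816, 14.31). P is determined by |FP| = 38.1 and |PK| = 49.5 together: it lies at the intersection of circle(F, 38.1) and circle(K, 49.5). With |FK| = 57.98, the foot of the radical line on FK is 20.38 from F and the perpendicular offset is √(38.1² − 20.38²) = 32.19. Taking the left-of-FK solution: P = (32.51, 40.48).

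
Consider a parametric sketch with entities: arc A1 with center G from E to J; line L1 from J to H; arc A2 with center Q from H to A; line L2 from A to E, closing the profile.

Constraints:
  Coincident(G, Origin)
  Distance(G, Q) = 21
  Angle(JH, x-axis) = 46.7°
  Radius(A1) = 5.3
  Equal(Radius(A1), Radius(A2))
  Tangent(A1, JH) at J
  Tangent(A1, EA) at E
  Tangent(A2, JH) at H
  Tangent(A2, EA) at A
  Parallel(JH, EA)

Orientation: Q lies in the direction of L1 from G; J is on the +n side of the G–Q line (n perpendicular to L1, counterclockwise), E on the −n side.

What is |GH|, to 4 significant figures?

21.66

The slot axis is L1's direction at 46.7°, so u = (cos 46.7°, sin 46.7°) = (0.6858, 0.7278) and n = (−sin 46.7°, cos 46.7°) = (-0.7278, 0.6858). G is at the origin and Q lies 21.0 along u from G, so Q = 21.0·u = (14.40, 15.28). Tangency of A1 to both parallel lines with radius 5.3 puts J and E at G ± 5.3·n: J = (-3.857, 3.635), E = (3.857, -3.635). Equal radii place H and A the same way about Q: H = Q + 5.3·n = (10.54, 18.92), A = Q − 5.3·n = (18.26, 11.65). Then |GH| = |H − G| = 21.66.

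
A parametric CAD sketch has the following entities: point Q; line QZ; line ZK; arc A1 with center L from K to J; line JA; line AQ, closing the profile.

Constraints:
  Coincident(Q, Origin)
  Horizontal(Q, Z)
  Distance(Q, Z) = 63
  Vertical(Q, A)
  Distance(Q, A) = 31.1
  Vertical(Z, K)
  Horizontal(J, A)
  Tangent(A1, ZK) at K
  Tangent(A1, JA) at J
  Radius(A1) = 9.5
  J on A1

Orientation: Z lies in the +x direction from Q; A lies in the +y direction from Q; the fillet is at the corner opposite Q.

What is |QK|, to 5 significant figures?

66.600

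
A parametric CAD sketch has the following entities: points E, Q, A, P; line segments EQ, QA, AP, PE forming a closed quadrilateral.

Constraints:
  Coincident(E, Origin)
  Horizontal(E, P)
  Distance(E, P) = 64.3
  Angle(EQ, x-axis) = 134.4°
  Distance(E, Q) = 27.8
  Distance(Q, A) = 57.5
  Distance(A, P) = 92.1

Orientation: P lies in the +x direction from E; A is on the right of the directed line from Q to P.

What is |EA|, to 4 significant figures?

42.51

Checks: EQ at 134.4° ✓; |QA| = 57.50 ✓; |AP| = 92.10 ✓.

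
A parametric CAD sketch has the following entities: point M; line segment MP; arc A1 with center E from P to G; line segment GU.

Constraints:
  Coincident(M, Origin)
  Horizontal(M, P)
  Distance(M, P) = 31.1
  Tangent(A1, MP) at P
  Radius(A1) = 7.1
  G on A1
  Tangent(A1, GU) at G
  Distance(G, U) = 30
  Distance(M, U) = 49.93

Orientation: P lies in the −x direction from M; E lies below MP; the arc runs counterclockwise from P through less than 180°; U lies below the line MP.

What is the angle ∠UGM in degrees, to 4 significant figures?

91.77°

Checks: |EG| = 7.100 ✓; ∠(EG, GU) = 90.00° ✓; |GU| = 30.00 ✓; |MU| = 49.93 ✓.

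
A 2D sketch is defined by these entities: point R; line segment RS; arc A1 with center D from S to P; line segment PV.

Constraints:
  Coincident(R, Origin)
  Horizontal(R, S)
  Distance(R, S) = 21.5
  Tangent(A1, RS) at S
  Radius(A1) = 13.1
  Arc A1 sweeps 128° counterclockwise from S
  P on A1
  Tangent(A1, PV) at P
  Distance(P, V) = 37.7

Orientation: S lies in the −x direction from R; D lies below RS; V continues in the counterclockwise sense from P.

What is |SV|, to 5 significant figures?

52.480

On A1, S sits at bearing 90° from D; a 128° counterclockwise sweep puts P at bearing 218°, so P = D + 13.1·(cos 218°, sin 218°) = (-31.823, -21.165). A1 meets PV tangentially, so DP is at right angles to PV, so PV runs along (−sin 218°, cos 218°); with |PV| = 37.7, V = (-8.6125, -50.873). Then |SV| = |V − S| = 52.480.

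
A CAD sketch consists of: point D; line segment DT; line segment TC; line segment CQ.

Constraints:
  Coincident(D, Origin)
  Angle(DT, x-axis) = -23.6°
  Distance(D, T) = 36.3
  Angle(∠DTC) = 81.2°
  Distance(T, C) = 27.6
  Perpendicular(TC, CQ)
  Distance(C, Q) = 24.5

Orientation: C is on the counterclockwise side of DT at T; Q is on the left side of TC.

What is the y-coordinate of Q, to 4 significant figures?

18.41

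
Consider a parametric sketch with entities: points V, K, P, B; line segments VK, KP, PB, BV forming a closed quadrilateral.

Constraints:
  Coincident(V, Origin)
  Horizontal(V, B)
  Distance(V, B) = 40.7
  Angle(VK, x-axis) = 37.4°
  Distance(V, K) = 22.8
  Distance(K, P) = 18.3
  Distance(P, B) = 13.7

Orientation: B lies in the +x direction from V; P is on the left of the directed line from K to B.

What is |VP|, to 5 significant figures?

38.647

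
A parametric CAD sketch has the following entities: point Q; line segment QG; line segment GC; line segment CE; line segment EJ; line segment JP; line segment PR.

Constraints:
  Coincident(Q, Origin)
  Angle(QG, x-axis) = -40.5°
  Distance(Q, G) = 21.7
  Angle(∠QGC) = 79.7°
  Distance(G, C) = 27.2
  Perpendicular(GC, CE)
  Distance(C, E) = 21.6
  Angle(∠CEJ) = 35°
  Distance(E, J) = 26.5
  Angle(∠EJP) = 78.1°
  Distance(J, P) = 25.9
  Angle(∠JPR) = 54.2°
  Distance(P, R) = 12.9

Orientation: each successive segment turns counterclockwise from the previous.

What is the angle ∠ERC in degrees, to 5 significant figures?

95.099°

Q is at the origin; QG runs at -40.5° with length 21.7, so G = (16.501, -14.093). ∠QGC = 79.7° gives GC at 59.800° from the x-axis; with |GC| = 27.2, C = (30.183, 9.4153). GC is perpendicular to CE, so CE runs at 149.80°; with |CE| = 21.6, E = (11.515, 20.280). ∠CEJ = 35.0° gives EJ at -65.200° from the x-axis; with |EJ| = 26.5, J = (22.630, -3.7756). ∠EJP = 78.1° gives JP at 36.700° from the x-axis; with |JP| = 25.9, P = (43.396, 11.703). ∠JPR = 54.2° gives PR at 162.50° from the x-axis; with |PR| = 12.9, R = (31.093, 15.582). Then cos ∠ERC = RE·RC / (|RE||RC|), giving 95.099°.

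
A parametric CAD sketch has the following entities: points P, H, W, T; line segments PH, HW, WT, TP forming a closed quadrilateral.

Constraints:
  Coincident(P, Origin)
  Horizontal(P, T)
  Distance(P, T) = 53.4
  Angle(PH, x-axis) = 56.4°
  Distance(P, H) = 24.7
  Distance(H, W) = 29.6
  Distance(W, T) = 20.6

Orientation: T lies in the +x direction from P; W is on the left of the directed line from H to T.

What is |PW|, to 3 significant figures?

46.7

Checks: |HW| = 29.60 ✓; |WT| = 20.60 ✓.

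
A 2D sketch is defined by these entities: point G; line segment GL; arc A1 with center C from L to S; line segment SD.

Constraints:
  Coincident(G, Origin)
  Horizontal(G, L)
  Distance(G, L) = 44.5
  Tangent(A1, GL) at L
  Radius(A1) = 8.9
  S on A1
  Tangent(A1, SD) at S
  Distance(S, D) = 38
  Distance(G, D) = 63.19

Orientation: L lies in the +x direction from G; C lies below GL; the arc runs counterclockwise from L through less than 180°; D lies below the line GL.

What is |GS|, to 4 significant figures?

37.13

Checks: |GL| = 44.50 ✓; |CS| = 8.900 ✓; ∠(CS, SD) = 90.00° ✓; |SD| = 38.00 ✓; |GD| = 63.19 ✓.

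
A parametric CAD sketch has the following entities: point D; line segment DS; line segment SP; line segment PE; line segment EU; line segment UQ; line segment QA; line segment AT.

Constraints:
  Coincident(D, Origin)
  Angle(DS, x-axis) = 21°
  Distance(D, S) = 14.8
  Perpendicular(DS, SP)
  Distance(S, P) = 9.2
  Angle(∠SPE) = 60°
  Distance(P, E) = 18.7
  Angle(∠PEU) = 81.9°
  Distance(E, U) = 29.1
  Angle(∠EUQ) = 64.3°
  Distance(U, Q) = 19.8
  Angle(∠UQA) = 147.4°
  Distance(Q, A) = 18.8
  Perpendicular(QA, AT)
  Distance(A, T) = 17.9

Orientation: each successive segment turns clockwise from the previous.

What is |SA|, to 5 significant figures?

15.818

∠EUQ = 64.3° gives UQ at -42.800° from the x-axis; with |UQ| = 19.8, Q = (21.729, 14.001). ∠UQA = 147.4° gives QA at -75.400° from the x-axis; with |QA| = 18.8, A = (26.468, -4.1921). Then |SA| = |A − S| = 15.818.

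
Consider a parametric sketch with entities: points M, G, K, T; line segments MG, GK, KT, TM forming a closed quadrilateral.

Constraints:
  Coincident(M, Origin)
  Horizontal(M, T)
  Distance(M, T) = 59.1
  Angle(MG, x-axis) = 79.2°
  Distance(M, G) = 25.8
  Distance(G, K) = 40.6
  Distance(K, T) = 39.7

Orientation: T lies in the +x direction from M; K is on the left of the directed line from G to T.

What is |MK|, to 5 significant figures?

57.131

Checks: |GK| = 40.60 ✓; |KT| = 39.70 ✓.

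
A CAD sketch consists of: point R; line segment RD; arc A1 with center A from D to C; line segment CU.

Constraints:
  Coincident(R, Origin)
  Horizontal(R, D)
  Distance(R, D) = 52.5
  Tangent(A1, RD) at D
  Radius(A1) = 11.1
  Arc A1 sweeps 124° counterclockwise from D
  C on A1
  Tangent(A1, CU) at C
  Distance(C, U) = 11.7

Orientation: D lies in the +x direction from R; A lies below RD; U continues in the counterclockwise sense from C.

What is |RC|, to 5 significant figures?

46.629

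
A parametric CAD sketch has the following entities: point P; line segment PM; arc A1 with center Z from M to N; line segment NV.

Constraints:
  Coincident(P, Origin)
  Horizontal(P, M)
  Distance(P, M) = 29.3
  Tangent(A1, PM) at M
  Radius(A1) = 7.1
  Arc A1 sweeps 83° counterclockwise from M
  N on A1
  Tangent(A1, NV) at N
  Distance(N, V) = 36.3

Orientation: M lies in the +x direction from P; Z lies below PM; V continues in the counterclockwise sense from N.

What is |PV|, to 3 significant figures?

45.9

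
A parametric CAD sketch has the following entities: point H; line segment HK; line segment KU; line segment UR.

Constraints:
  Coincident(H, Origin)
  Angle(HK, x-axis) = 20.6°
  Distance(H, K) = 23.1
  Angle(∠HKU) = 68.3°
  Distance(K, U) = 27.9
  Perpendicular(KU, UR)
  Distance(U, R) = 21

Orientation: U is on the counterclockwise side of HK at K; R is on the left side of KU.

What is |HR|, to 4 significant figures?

19.36

∠HKU = 68.3°, so KU runs at 20.6° + (180° − 68.3°) = 132.3° from the x-axis; with |KU| = 27.9, U = K + 27.9·(cos 132.3°, sin 132.3°) = (2.846, 28.76). KU is perpendicular to UR; with |UR| = 21.0 on the left of KU, R = U + 21.0·(-0.7396, -0.6730) = (-12.69, 14.63). Then |HR| = |R − H| = 19.36.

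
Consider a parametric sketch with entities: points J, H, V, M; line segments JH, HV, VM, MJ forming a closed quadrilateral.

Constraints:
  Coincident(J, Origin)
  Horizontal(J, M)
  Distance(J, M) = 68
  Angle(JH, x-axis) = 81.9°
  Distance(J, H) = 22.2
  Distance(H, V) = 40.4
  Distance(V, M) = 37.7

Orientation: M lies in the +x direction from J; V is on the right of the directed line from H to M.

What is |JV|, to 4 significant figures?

31.84

Checks: |HV| = 40.40 ✓; |VM| = 37.70 ✓.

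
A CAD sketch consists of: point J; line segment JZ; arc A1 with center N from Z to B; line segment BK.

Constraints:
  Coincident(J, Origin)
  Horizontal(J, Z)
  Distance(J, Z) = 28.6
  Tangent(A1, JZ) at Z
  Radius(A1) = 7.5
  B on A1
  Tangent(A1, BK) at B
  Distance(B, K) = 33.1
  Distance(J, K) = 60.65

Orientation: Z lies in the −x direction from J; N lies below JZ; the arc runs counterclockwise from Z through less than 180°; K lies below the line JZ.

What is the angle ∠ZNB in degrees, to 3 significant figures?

62.0°

J is at the origin; JZ is horizontal with |JZ| = 28.6 and Z on the −x side, so Z = (-28.6, 0.00). A1 meets JZ tangentially, so NZ is at right angles to JZ, so N = Z + (0, -7.5) = (-28.6, -7.50). Since NB ⟂ BK (tangency), |NK| = √(7.5² + 33.1²) = 33.9 regardless of where B sits on A1. So K lies on both circle(J, 60.65) and circle(N, 33.9); the below-JZ intersection is K = (-50.7, -33.2). B is the foot of the tangent from K: B = (-35.2, -3.98).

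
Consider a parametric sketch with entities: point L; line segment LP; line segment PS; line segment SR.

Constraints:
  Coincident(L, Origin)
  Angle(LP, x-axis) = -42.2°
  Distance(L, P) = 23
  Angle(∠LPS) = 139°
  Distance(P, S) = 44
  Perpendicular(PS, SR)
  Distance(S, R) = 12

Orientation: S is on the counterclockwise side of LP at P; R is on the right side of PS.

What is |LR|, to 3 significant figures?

67.1

L is at the origin; LP runs at -42.2° with length 23.0, so P = 23.0·(cos -42.2°, sin -42.2°) = (17.0, -15.4). ∠LPS = 139.0°, so PS runs at -42.2° + (180° − 139.0°) = -1.20° from the x-axis; with |PS| = 44.0, S = P + 44.0·(cos -1.20°, sin -1.20°) = (61.0, -16.4). PS ⟂ SR; with |SR| = 12.0 on the right of PS, R = S + 12.0·(-0.0209, -1.00) = (60.8, -28.4). Then |LR| = |R − L| = 67.1.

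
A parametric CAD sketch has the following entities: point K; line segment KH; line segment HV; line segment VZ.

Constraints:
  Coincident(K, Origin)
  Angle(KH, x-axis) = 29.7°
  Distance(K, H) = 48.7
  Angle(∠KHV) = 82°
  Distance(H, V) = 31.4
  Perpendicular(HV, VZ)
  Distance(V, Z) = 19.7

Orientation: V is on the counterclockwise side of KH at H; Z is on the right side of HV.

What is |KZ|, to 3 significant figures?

72.3

∠KHV = 82.0°, so HV runs at 29.7° + (180° − 82.0°) = 128° from the x-axis; with |HV| = 31.4, V = H + 31.4·(cos 128°, sin 128°) = (23.1, 49.0). The perpendicularity gives VZ at right angles to HV; with |VZ| = 19.7 on the right of HV, Z = V + 19.7·(0.791, 0.612) = (38.7, 61.0). Then |KZ| = |Z − K| = 72.3.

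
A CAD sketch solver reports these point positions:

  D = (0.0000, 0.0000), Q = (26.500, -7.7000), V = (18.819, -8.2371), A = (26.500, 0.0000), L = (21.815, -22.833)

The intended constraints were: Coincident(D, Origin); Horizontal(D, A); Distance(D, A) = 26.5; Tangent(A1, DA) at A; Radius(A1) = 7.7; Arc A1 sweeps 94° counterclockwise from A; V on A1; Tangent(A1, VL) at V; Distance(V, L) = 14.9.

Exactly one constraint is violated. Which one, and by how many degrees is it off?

Tangent(A1, VL) at V — off by 7.60°.

D = (0.00, 0.00) ✓; D.y = 0.00, A.y = 0.00 ✓; |DA| = 26.50 ✓; ∠(QA, AD) = 90.00° ✓; |QA| = 7.700 ✓; bearing(Q→V) − bearing(Q→A) = 94.00° ✓; |QV| = 7.700 ✓; ∠(QV, VL) = 82.40° ✗; |VL| = 14.90 ✓.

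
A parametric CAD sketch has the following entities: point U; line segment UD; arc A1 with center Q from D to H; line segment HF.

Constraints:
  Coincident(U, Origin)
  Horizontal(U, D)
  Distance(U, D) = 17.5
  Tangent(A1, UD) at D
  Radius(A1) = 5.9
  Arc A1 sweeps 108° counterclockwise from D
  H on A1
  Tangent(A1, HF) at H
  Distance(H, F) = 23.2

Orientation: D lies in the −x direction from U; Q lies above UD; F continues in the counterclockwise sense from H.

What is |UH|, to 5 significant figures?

14.177

U is at the origin; UD is horizontal with |UD| = 17.5 and D on the −x side, so D = (-17.500, 0.0000). Since A1 is tangent to UD there, QD ⟂ UD, so Q = D + (0, 5.9) = (-17.500, 5.9000). On A1, D sits at bearing -90° from Q; a 108° counterclockwise sweep puts H at bearing 18°, so H = Q + 5.9·(cos 18°, sin 18°) = (-11.889, 7.7232). Then |UH| = |H − U| = 14.177.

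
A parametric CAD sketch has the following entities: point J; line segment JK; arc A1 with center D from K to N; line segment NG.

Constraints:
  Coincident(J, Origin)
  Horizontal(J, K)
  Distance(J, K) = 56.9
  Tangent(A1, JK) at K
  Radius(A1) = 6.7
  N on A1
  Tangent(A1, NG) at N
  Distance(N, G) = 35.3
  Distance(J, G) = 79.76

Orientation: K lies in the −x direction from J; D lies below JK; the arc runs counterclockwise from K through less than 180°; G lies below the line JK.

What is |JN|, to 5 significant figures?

63.789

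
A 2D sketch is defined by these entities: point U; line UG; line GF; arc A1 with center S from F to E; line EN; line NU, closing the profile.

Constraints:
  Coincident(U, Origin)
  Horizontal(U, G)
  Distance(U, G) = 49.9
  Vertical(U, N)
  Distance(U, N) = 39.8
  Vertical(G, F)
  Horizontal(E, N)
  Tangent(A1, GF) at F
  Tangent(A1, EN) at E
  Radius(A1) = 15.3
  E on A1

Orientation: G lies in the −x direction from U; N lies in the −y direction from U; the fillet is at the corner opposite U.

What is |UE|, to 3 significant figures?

52.7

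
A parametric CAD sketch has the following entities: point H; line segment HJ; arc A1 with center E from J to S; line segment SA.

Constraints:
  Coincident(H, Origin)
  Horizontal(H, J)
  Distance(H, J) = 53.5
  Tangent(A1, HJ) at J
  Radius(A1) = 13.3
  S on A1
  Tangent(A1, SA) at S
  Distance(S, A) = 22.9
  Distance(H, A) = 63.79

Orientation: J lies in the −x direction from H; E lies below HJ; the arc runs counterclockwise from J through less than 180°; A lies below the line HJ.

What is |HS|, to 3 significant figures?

67.5

H is at the origin; H and J share the same y with |HJ| = 53.5 and J on the −x side, so J = (-53.5, 0.00). A1 meets HJ tangentially, so EJ is at right angles to HJ, so E = J + (0, -13.3) = (-53.5, -13.3). Since ES ⟂ SA (tangency), |EA| = √(13.3² + 22.9²) = 26.5 regardless of where S sits on A1. So A lies on both circle(H, 63.79) and circle(E, 26.5); the below-HJ intersection is A = (-50.0, -39.6). S is the foot of the tangent from A: S = (-64.0, -21.4).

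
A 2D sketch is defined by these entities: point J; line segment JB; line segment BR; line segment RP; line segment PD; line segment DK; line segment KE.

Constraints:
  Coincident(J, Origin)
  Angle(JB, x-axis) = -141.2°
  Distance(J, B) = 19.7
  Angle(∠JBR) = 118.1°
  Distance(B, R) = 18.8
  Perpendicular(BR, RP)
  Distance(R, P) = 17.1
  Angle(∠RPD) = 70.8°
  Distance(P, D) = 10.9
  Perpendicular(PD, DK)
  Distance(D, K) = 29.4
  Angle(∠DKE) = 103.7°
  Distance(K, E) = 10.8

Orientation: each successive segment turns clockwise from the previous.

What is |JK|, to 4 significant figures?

41.88

J is at the origin; JB runs at -141.2° with length 19.7, so B = (-15.35, -12.34). ∠JBR = 118.1° gives BR at 156.9° from the x-axis; with |BR| = 18.8, R = (-32.65, -4.968). BR ⟂ RP, so RP runs at 66.90°; with |RP| = 17.1, P = (-25.94, 10.76). ∠RPD = 70.8° gives PD at -42.30° from the x-axis; with |PD| = 10.9, D = (-17.87, 3.425). The perpendicularity gives DK at right angles to PD, so DK runs at -132.3°; with |DK| = 29.4, K = (-37.66, -18.32). Then |JK| = |K − J| = 41.88.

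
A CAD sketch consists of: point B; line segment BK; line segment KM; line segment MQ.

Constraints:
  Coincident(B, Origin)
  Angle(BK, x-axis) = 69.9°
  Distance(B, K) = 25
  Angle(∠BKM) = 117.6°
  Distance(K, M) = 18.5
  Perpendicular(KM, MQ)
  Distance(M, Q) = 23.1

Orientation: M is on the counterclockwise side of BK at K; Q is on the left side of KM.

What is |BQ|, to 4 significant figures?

30.10

∠BKM = 117.6°, so KM runs at 69.9° + (180° − 117.6°) = 132.3° from the x-axis; with |KM| = 18.5, M = K + 18.5·(cos 132.3°, sin 132.3°) = (-3.859, 37.16). The perpendicularity gives MQ at right angles to KM; with |MQ| = 23.1 on the left of KM, Q = M + 23.1·(-0.7396, -0.6730) = (-20.94, 21.61). Then |BQ| = |Q − B| = 30.10.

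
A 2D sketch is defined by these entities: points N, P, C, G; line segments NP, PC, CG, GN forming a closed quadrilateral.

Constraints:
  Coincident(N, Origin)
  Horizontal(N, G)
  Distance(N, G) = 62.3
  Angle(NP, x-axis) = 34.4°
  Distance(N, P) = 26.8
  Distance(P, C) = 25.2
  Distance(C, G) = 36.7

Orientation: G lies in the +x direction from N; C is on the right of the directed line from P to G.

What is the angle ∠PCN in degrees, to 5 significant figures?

59.436°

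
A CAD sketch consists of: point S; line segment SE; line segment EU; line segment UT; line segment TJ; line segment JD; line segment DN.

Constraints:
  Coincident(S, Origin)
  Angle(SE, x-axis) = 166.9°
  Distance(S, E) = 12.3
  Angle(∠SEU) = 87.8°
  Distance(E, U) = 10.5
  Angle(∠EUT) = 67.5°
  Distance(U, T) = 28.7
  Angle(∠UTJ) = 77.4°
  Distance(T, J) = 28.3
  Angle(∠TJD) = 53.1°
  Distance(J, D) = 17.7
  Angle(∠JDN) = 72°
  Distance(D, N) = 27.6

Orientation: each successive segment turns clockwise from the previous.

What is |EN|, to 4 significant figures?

33.08

∠TJD = 53.1° gives JD at 92.70° from the x-axis; with |JD| = 17.7, D = (-9.171, -5.034). ∠JDN = 72.0° gives DN at -15.30° from the x-axis; with |DN| = 27.6, N = (17.45, -12.32). Then |EN| = |N − E| = 33.08.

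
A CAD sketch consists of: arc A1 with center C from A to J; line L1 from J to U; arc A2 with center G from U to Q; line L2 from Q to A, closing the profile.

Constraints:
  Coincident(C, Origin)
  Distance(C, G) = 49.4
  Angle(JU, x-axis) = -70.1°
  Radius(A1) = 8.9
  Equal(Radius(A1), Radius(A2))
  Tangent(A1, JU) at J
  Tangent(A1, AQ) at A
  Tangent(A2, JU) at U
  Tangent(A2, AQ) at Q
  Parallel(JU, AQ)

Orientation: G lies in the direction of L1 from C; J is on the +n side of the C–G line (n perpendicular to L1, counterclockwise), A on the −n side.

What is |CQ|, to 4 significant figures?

50.20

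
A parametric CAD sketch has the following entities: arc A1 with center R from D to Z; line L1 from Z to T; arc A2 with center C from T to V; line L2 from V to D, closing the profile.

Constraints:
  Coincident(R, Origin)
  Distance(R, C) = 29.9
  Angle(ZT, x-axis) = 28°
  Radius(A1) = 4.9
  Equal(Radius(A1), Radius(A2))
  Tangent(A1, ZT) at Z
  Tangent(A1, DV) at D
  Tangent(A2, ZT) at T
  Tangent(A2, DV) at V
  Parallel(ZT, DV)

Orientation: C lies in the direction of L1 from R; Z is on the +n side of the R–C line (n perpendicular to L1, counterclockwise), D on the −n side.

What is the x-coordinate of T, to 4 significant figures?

24.10

Tangency of A1 to both parallel lines with radius 4.9 puts Z and D at R ± 4.9·n: Z = (-2.300, 4.326), D = (2.300, -4.326). Equal radii place T and V the same way about C: T = C + 4.9·n = (24.10, 18.36), V = C − 4.9·n = (28.70, 9.711). So T.x = 24.10.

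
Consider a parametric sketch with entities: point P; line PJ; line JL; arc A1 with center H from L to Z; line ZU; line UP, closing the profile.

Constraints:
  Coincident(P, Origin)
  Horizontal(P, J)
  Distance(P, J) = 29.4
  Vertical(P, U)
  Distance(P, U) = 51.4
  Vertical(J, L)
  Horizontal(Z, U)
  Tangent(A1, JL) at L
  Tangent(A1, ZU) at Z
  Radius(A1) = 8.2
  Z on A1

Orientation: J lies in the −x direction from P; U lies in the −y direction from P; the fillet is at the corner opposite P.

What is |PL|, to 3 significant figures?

52.3

The virtual corner opposite P is at (-29.4, -51.4). Since A1 is tangent to JL there, HL ⟂ JL and since A1 is tangent to ZU there, HZ ⟂ ZU, with radius 8.2, so the center H sits 8.2 in from both sides at H = (-21.2, -43.2). That places the tangent points at L = (-29.4, -43.2) on JL and Z = (-21.2, -51.4) on ZU. Then |PL| = |L − P| = 52.3.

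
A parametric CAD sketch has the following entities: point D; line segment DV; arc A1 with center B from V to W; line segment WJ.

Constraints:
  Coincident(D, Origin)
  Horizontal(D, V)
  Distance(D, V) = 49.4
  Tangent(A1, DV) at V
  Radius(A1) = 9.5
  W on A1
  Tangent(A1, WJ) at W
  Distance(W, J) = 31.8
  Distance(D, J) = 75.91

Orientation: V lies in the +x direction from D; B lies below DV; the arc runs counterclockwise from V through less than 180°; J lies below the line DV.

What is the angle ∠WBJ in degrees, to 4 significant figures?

73.37°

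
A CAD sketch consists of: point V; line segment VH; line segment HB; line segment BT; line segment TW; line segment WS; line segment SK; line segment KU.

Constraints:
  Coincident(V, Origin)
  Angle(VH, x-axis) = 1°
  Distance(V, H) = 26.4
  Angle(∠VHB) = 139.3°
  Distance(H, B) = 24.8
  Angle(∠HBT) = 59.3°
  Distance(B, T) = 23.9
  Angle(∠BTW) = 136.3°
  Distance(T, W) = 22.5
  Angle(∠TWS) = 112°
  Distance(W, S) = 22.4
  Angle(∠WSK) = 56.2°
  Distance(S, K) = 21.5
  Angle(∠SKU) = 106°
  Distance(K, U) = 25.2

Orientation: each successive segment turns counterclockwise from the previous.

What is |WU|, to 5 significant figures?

16.941

V is at the origin; VH runs at 1.0° with length 26.4, so H = (26.396, 0.46074). ∠VHB = 139.3° gives HB at 41.700° from the x-axis; with |HB| = 24.8, B = (44.913, 16.958). ∠HBT = 59.3° gives BT at 162.40° from the x-axis; with |BT| = 23.9, T = (22.131, 24.185). ∠BTW = 136.3° gives TW at -153.90° from the x-axis; with |TW| = 22.5, W = (1.9257, 14.286). ∠TWS = 112.0° gives WS at -85.900° from the x-axis; with |WS| = 22.4, S = (3.5273, -8.0562). ∠WSK = 56.2° gives SK at 37.900° from the x-axis; with |SK| = 21.5, K = (20.493, 5.1509). ∠SKU = 106.0° gives KU at 111.90° from the x-axis; with |KU| = 25.2, U = (11.093, 28.532). Then |WU| = |U − W| = 16.941.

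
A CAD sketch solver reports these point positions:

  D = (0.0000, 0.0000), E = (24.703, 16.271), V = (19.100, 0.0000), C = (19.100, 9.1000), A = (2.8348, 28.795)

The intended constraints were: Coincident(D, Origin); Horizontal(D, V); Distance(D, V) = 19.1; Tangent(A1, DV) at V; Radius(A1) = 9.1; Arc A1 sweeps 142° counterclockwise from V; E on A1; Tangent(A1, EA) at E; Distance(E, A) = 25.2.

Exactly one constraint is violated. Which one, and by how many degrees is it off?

Tangent(A1, EA) at E — off by 8.20°.

D = (0.00, 0.00) ✓; D.y = 0.00, V.y = 0.00 ✓; |DV| = 19.10 ✓; ∠(CV, VD) = 90.00° ✓; |CV| = 9.100 ✓; bearing(C→E) − bearing(C→V) = 142.0° ✓; |CE| = 9.100 ✓; ∠(CE, EA) = 81.80° ✗; |EA| = 25.20 ✓.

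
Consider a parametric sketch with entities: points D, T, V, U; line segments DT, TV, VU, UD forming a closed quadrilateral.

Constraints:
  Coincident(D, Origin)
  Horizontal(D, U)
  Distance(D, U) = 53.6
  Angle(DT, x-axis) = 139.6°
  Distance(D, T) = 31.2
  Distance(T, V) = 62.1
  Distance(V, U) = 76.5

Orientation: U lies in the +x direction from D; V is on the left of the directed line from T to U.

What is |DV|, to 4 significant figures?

69.24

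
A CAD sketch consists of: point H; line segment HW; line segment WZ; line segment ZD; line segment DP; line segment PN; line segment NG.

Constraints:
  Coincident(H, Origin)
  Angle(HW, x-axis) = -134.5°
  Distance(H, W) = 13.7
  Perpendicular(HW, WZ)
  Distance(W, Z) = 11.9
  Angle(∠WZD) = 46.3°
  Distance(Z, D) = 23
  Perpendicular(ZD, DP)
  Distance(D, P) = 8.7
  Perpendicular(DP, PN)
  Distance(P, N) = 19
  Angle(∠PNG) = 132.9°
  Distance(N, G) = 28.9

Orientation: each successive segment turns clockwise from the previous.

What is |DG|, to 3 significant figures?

40.6

H is at the origin; HW runs at -134.5° with length 13.7, so W = (-9.60, -9.77). HW is perpendicular to WZ, so WZ runs at 136°; with |WZ| = 11.9, Z = (-18.1, -1.43). ∠WZD = 46.3° gives ZD at 1.80° from the x-axis; with |ZD| = 23.0, D = (4.90, -0.708). ZD ⟂ DP, so DP runs at -88.2°; with |DP| = 8.7, P = (5.17, -9.40). DP is perpendicular to PN, so PN runs at -178°; with |PN| = 19.0, N = (-13.8, -10.0). ∠PNG = 132.9° gives NG at 135° from the x-axis; with |NG| = 28.9, G = (-34.1, 10.5). Then |DG| = |G − D| = 40.6.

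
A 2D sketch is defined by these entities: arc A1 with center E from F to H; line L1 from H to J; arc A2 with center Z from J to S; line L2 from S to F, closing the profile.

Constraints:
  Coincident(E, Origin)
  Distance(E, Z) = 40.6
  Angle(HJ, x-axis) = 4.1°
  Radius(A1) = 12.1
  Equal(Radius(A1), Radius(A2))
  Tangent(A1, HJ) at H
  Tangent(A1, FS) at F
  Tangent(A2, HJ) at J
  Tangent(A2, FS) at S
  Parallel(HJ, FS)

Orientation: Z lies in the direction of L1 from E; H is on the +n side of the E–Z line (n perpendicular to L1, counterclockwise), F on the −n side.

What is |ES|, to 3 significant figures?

42.4

The slot axis is L1's direction at 4.1°, so u = (cos 4.1°, sin 4.1°) = (0.997, 0.0715) and n = (−sin 4.1°, cos 4.1°) = (-0.0715, 0.997). E is at the origin and Z lies 40.6 along u from E, so Z = 40.6·u = (40.5, 2.90). Tangency of A1 to both parallel lines with radius 12.1 puts H and F at E ± 12.1·n: H = (-0.865, 12.1), F = (0.865, -12.1). Equal radii place J and S the same way about Z: J = Z + 12.1·n = (39.6, 15.0), S = Z − 12.1·n = (41.4, -9.17). Then |ES| = |S − E| = 42.4.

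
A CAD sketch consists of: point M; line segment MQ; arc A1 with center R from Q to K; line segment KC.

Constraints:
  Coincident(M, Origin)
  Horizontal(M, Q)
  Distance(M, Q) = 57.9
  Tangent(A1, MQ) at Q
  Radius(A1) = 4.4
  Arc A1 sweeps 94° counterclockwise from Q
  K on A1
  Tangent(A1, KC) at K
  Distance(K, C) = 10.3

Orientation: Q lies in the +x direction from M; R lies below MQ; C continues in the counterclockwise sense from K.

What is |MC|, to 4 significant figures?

56.26

M is at the origin; M and Q share the same y with |MQ| = 57.9 and Q on the +x side, so Q = (57.90, 0.000). Tangency of A1 to MQ means the radius RQ is perpendicular to MQ, so R = Q + (0, -4.4) = (57.90, -4.400). On A1, Q sits at bearing 90° from R; a 94° counterclockwise sweep puts K at bearing 184°, so K = R + 4.4·(cos 184°, sin 184°) = (53.51, -4.707). The tangent condition forces RK to be normal to KC, so KC runs along (−sin 184°, cos 184°); with |KC| = 10.3, C = (54.23, -14.98). Then |MC| = |C − M| = 56.26.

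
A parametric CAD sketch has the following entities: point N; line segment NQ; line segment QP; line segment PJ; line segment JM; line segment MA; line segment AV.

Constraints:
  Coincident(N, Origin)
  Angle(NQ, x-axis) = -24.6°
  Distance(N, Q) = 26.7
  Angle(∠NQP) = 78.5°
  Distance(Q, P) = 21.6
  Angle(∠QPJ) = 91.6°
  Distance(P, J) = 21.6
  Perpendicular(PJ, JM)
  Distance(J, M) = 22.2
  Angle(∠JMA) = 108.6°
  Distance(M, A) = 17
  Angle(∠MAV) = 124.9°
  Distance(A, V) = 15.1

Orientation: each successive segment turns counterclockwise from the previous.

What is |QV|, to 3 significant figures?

6.73

N is at the origin; NQ runs at -24.6° with length 26.7, so Q = (24.3, -11.1). ∠NQP = 78.5° gives QP at 76.9° from the x-axis; with |QP| = 21.6, P = (29.2, 9.92). ∠QPJ = 91.6° gives PJ at 165° from the x-axis; with |PJ| = 21.6, J = (8.28, 15.4). PJ ⟂ JM, so JM runs at -105°; with |JM| = 22.2, M = (2.65, -6.07). ∠JMA = 108.6° gives MA at -33.3° from the x-axis; with |MA| = 17.0, A = (16.9, -15.4). ∠MAV = 124.9° gives AV at 21.8° from the x-axis; with |AV| = 15.1, V = (30.9, -9.79). Then |QV| = |V − Q| = 6.73.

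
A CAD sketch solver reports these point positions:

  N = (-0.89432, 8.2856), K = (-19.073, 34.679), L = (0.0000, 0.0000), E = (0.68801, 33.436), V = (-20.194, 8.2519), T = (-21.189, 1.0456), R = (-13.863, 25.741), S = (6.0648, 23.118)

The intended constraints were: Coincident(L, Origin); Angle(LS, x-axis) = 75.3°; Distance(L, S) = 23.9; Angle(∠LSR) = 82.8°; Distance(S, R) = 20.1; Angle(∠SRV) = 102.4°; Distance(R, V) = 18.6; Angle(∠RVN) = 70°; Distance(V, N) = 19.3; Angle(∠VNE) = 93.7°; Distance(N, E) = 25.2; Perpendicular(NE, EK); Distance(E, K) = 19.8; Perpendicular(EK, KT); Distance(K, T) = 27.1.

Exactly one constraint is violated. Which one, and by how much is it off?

Distance(K, T) = 27.1 — off by 6.60.

L = (0.00, 0.00) ✓; LS at 75.30° ✓; |LS| = 23.90 ✓; ∠LSR = 82.80° ✓; |SR| = 20.10 ✓; ∠SRV = 102.4° ✓; |RV| = 18.60 ✓; ∠RVN = 70.00° ✓; |VN| = 19.30 ✓; ∠VNE = 93.70° ✓; |NE| = 25.20 ✓; ∠(NE, EK) = 90.00° ✓; |EK| = 19.80 ✓; ∠(EK, KT) = 90.00° ✓; |KT| = 33.70 ✗.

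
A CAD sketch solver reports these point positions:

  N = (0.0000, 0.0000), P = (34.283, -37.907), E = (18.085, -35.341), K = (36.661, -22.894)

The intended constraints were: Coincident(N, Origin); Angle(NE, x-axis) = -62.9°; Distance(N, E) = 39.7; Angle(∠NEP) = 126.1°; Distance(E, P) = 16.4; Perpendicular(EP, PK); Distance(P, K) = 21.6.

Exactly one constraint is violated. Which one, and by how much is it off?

Distance(P, K) = 21.6 — off by 6.40.

N = (0.00, 0.00) ✓; NE at -62.90° ✓; |NE| = 39.70 ✓; ∠NEP = 126.1° ✓; |EP| = 16.40 ✓; ∠(EP, PK) = 90.00° ✓; |PK| = 15.20 ✗.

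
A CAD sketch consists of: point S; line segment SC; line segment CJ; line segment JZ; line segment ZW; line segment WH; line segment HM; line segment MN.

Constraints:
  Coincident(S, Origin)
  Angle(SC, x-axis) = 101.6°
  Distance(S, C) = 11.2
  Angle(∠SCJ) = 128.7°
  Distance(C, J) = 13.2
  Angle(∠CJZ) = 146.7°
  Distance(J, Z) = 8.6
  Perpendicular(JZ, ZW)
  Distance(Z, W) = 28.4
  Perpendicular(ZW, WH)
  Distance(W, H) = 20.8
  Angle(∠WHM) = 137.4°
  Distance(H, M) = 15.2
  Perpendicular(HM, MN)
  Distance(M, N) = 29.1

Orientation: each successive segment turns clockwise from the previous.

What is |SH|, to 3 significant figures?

10.0

S is at the origin; SC runs at 101.6° with length 11.2, so C = (-2.25, 11.0). ∠SCJ = 128.7° gives CJ at 50.3° from the x-axis; with |CJ| = 13.2, J = (6.18, 21.1). ∠CJZ = 146.7° gives JZ at 17.0° from the x-axis; with |JZ| = 8.6, Z = (14.4, 23.6). JZ is perpendicular to ZW, so ZW runs at -73.0°; with |ZW| = 28.4, W = (22.7, -3.52). The perpendicularity gives WH at right angles to ZW, so WH runs at -163°; with |WH| = 20.8, H = (2.82, -9.60). Then |SH| = |H − S| = 10.0.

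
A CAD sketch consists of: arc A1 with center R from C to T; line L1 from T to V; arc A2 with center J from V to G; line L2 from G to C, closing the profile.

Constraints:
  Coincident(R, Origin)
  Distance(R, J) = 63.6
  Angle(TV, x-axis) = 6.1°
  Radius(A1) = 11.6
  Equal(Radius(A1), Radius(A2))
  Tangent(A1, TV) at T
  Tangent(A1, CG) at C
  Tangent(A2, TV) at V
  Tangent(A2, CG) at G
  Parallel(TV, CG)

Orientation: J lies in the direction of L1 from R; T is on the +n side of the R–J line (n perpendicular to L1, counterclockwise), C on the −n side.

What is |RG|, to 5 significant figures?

64.649

The slot axis is L1's direction at 6.1°, so u = (cos 6.1°, sin 6.1°) = (0.99434, 0.10626) and n = (−sin 6.1°, cos 6.1°) = (-0.10626, 0.99434). R is at the origin and J lies 63.6 along u from R, so J = 63.6·u = (63.240, 6.7584). Tangency of A1 to both parallel lines with radius 11.6 puts T and C at R ± 11.6·n: T = (-1.2327, 11.534), C = (1.2327, -11.534). Equal radii place V and G the same way about J: V = J + 11.6·n = (62.007, 18.293), G = J − 11.6·n = (64.473, -4.7759). Then |RG| = |G − R| = 64.649.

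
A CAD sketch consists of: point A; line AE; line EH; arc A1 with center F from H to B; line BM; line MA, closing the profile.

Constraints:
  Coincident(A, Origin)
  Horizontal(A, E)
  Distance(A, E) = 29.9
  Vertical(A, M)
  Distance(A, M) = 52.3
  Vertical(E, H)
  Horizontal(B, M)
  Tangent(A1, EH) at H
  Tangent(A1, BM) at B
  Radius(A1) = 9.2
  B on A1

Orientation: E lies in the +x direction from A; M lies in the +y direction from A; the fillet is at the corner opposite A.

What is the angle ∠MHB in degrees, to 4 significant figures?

27.90°

A is at the origin; A and E share the same y with |AE| = 29.9 and E on the +x side, so E = (29.90, 0.000). AM is vertical with |AM| = 52.3 and M on the +y side, so M = (0.000, 52.30). The virtual corner opposite A is at (29.90, 52.30). Since A1 is tangent to EH there, FH ⟂ EH and since A1 is tangent to BM there, FB ⟂ BM, with radius 9.2, so the center F sits 9.2 in from both sides at F = (20.70, 43.10). That places the tangent points at H = (29.90, 43.10) on EH and B = (20.70, 52.30) on BM. Then cos ∠MHB = HM·HB / (|HM||HB|), giving 27.90°.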